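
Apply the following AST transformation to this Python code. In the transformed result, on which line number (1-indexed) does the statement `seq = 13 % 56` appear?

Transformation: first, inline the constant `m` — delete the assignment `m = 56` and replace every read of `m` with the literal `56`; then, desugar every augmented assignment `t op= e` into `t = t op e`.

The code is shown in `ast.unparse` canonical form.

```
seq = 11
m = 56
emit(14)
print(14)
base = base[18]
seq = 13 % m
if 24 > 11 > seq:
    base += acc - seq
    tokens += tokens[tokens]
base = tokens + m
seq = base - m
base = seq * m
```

5

Transformed code:
seq = 11
emit(14)
print(14)
base = base[18]
seq = 13 % 56
if 24 > 11 > seq:
    base = base + (acc - seq)
    tokens = tokens + tokens[tokens]
base = tokens + 56
seq = base - 56
base = seq * 56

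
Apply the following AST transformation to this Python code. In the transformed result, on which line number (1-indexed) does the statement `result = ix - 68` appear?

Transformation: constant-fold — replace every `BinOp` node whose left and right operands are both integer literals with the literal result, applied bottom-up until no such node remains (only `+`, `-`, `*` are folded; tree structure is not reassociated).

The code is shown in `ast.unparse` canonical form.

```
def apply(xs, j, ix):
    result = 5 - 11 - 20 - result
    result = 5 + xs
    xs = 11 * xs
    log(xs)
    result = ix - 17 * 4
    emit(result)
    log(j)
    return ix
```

6

Transformed code:
def apply(xs, j, ix):
    result = -26 - result
    result = 5 + xs
    xs = 11 * xs
    log(xs)
    result = ix - 68
    emit(result)
    log(j)
    return ix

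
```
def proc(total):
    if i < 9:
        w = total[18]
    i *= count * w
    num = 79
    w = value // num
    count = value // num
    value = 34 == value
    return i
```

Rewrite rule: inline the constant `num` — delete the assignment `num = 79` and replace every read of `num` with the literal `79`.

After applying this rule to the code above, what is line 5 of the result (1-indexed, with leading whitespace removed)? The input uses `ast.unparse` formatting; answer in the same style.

Transformed code:
def proc(total):
    if i < 9:
        w = total[18]
    i *= count * w
    w = value // 79
    count = value // 79
    value = 34 == value
    return i

w = value // 79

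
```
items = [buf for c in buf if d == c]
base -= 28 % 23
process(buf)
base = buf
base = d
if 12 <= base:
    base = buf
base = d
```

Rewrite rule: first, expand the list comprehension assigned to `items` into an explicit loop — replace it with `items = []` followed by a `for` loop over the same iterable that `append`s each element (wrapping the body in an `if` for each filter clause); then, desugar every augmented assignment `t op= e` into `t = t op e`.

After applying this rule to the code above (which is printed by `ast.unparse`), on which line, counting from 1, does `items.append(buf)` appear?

Transformed code:
items = []
for c in buf:
    if d == c:
        items.append(buf)
base = base - 28 % 23
process(buf)
base = buf
base = d
if 12 <= base:
    base = buf
base = d

4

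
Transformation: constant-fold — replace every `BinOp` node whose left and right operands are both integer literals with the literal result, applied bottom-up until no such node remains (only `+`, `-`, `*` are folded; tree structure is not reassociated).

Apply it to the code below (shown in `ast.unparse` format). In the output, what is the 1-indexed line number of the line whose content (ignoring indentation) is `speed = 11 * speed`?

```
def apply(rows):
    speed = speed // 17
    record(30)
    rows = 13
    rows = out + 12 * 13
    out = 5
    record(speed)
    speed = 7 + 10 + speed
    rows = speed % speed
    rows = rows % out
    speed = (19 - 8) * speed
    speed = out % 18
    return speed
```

11

Transformed code:
def apply(rows):
    speed = speed // 17
    record(30)
    rows = 13
    rows = out + 156
    out = 5
    record(speed)
    speed = 17 + speed
    rows = speed % speed
    rows = rows % out
    speed = 11 * speed
    speed = out % 18
    return speed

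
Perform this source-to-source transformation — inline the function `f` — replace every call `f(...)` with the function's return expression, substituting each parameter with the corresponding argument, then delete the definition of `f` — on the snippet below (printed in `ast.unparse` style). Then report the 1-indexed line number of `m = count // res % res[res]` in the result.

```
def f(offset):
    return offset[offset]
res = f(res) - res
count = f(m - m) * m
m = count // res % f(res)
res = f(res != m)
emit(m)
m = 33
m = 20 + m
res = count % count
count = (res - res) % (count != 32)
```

Transformed code:
res = res[res] - res
count = (m - m)[m - m] * m
m = count // res % res[res]
res = (res != m)[res != m]
emit(m)
m = 33
m = 20 + m
res = count % count
count = (res - res) % (count != 32)

3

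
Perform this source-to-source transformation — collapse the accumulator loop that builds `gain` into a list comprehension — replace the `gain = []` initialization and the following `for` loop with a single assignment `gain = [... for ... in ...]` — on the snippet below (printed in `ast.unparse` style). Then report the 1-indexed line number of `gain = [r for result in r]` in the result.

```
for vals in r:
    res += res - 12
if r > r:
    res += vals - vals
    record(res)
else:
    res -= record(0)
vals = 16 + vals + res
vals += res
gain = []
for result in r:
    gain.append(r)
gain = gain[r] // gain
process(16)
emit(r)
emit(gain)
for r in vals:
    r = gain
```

Transformed code:
for vals in r:
    res += res - 12
if r > r:
    res += vals - vals
    record(res)
else:
    res -= record(0)
vals = 16 + vals + res
vals += res
gain = [r for result in r]
gain = gain[r] // gain
process(16)
emit(r)
emit(gain)
for r in vals:
    r = gain

10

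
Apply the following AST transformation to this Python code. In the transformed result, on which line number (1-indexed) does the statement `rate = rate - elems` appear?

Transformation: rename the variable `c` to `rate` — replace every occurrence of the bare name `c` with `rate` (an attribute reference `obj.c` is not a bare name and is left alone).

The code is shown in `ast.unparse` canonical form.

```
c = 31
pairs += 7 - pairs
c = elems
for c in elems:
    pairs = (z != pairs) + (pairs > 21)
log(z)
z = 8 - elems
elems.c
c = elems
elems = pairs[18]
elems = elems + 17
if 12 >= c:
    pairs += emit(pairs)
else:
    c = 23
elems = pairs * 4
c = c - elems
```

Transformed code:
rate = 31
pairs += 7 - pairs
rate = elems
for rate in elems:
    pairs = (z != pairs) + (pairs > 21)
log(z)
z = 8 - elems
elems.c
rate = elems
elems = pairs[18]
elems = elems + 17
if 12 >= rate:
    pairs += emit(pairs)
else:
    rate = 23
elems = pairs * 4
rate = rate - elems

17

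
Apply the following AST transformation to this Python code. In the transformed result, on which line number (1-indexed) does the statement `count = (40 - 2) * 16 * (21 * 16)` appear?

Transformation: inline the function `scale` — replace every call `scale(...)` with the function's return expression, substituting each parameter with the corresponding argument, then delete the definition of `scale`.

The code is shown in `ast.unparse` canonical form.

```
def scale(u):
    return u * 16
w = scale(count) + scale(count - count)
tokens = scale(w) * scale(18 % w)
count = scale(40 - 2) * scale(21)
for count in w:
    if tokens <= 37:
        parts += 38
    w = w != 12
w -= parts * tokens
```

Transformed code:
w = count * 16 + (count - count) * 16
tokens = w * 16 * (18 % w * 16)
count = (40 - 2) * 16 * (21 * 16)
for count in w:
    if tokens <= 37:
        parts += 38
    w = w != 12
w -= parts * tokens

3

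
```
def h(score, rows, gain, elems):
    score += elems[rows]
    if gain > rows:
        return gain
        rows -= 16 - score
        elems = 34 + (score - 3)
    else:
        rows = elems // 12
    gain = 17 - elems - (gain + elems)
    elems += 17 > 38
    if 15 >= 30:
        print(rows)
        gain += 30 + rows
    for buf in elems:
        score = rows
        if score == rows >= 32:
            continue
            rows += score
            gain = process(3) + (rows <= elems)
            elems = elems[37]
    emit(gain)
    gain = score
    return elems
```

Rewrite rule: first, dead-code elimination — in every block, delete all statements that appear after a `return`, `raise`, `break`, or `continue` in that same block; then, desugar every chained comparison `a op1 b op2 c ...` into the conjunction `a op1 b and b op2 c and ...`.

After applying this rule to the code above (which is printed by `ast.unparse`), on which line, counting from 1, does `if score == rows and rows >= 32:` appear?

14

Transformed code:
def h(score, rows, gain, elems):
    score += elems[rows]
    if gain > rows:
        return gain
    else:
        rows = elems // 12
    gain = 17 - elems - (gain + elems)
    elems += 17 > 38
    if 15 >= 30:
        print(rows)
        gain += 30 + rows
    for buf in elems:
        score = rows
        if score == rows and rows >= 32:
            continue
    emit(gain)
    gain = score
    return elems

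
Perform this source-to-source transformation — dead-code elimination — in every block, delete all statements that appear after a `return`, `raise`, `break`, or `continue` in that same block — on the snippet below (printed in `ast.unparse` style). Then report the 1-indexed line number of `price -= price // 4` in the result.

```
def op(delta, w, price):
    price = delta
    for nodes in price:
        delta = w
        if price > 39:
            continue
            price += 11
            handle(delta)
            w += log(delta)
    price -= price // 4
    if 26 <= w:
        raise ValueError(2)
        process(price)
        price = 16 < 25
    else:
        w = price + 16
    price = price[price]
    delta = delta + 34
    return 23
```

Transformed code:
def op(delta, w, price):
    price = delta
    for nodes in price:
        delta = w
        if price > 39:
            continue
    price -= price // 4
    if 26 <= w:
        raise ValueError(2)
    else:
        w = price + 16
    price = price[price]
    delta = delta + 34
    return 23

7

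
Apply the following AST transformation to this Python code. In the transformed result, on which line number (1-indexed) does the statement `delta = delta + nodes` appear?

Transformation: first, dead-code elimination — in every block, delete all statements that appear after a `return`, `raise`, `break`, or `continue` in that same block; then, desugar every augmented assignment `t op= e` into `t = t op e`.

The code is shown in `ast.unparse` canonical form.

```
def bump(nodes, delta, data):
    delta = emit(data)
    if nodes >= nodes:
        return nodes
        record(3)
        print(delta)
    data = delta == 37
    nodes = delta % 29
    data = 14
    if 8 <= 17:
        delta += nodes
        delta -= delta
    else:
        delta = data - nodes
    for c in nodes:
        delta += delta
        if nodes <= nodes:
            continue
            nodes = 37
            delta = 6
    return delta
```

9

Transformed code:
def bump(nodes, delta, data):
    delta = emit(data)
    if nodes >= nodes:
        return nodes
    data = delta == 37
    nodes = delta % 29
    data = 14
    if 8 <= 17:
        delta = delta + nodes
        delta = delta - delta
    else:
        delta = data - nodes
    for c in nodes:
        delta = delta + delta
        if nodes <= nodes:
            continue
    return delta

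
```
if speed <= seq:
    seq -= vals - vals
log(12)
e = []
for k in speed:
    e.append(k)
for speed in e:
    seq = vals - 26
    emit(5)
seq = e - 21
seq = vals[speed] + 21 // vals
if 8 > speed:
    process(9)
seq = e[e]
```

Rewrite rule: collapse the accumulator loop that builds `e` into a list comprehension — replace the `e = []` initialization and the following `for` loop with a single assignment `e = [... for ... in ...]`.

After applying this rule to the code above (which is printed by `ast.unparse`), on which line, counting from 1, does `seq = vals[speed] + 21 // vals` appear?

9

Transformed code:
if speed <= seq:
    seq -= vals - vals
log(12)
e = [k for k in speed]
for speed in e:
    seq = vals - 26
    emit(5)
seq = e - 21
seq = vals[speed] + 21 // vals
if 8 > speed:
    process(9)
seq = e[e]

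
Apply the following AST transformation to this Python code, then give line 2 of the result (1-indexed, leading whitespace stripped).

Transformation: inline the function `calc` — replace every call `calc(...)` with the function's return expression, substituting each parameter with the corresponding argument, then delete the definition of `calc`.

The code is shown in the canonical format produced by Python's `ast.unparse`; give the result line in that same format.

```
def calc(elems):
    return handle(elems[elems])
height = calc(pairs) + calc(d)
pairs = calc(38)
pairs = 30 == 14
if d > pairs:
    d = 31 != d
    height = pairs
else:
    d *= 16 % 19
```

pairs = handle(38[38])

Transformed code:
height = handle(pairs[pairs]) + handle(d[d])
pairs = handle(38[38])
pairs = 30 == 14
if d > pairs:
    d = 31 != d
    height = pairs
else:
    d *= 16 % 19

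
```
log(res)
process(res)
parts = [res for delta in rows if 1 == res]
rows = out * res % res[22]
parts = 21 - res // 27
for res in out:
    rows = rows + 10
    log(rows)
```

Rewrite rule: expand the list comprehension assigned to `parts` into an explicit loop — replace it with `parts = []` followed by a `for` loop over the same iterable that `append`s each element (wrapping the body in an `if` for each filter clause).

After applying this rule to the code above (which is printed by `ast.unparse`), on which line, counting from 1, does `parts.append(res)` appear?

6

Transformed code:
log(res)
process(res)
parts = []
for delta in rows:
    if 1 == res:
        parts.append(res)
rows = out * res % res[22]
parts = 21 - res // 27
for res in out:
    rows = rows + 10
    log(rows)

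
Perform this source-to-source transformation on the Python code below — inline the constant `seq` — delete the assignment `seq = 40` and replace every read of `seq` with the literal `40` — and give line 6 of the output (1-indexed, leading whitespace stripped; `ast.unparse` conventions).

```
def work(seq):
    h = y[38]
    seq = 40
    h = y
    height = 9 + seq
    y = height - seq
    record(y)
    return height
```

record(y)

Transformed code:
def work(seq):
    h = y[38]
    h = y
    height = 9 + 40
    y = height - 40
    record(y)
    return height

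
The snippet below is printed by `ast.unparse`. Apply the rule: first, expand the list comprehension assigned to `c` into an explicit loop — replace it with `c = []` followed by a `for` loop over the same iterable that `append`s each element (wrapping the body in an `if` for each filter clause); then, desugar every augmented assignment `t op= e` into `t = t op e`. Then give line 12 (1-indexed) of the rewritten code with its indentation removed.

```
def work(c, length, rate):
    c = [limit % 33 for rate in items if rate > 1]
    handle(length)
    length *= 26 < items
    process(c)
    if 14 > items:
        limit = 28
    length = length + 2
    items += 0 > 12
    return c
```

items = items + (0 > 12)

Transformed code:
def work(c, length, rate):
    c = []
    for rate in items:
        if rate > 1:
            c.append(limit % 33)
    handle(length)
    length = length * (26 < items)
    process(c)
    if 14 > items:
        limit = 28
    length = length + 2
    items = items + (0 > 12)
    return c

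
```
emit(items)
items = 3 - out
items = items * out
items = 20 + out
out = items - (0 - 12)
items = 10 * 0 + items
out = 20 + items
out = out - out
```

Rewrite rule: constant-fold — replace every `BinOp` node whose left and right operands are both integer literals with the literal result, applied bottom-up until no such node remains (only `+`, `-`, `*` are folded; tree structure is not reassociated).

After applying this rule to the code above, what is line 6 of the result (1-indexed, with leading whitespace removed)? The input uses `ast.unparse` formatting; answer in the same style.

Transformed code:
emit(items)
items = 3 - out
items = items * out
items = 20 + out
out = items - -12
items = 0 + items
out = 20 + items
out = out - out

items = 0 + items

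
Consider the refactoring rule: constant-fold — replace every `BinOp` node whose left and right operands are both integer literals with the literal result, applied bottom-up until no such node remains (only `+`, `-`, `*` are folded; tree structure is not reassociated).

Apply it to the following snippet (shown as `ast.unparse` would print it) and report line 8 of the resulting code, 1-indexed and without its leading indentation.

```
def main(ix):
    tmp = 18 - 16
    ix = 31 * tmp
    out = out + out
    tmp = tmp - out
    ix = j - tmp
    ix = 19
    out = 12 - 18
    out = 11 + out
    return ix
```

Transformed code:
def main(ix):
    tmp = 2
    ix = 31 * tmp
    out = out + out
    tmp = tmp - out
    ix = j - tmp
    ix = 19
    out = -6
    out = 11 + out
    return ix

out = -6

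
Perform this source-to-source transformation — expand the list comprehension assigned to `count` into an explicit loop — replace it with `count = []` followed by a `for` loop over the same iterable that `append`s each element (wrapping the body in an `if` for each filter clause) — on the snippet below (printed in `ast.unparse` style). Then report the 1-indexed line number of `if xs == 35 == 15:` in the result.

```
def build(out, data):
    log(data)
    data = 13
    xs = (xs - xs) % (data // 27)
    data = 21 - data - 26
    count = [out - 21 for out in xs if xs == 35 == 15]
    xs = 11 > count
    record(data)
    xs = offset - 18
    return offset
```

8

Transformed code:
def build(out, data):
    log(data)
    data = 13
    xs = (xs - xs) % (data // 27)
    data = 21 - data - 26
    count = []
    for out in xs:
        if xs == 35 == 15:
            count.append(out - 21)
    xs = 11 > count
    record(data)
    xs = offset - 18
    return offset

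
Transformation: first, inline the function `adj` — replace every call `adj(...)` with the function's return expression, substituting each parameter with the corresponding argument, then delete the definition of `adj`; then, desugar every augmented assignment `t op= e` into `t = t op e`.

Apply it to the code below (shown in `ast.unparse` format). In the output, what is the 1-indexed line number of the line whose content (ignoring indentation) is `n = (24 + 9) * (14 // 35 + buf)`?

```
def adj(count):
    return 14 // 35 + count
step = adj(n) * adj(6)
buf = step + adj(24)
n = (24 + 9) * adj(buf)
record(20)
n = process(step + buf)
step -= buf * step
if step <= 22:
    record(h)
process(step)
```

3

Transformed code:
step = (14 // 35 + n) * (14 // 35 + 6)
buf = step + (14 // 35 + 24)
n = (24 + 9) * (14 // 35 + buf)
record(20)
n = process(step + buf)
step = step - buf * step
if step <= 22:
    record(h)
process(step)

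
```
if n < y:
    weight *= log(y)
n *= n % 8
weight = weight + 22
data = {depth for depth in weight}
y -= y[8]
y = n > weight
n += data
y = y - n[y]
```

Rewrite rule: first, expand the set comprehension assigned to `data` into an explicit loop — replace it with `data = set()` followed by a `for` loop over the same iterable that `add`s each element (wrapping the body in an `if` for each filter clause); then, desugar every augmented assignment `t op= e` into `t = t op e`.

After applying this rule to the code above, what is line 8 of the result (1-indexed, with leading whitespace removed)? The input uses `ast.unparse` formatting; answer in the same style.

Transformed code:
if n < y:
    weight = weight * log(y)
n = n * (n % 8)
weight = weight + 22
data = set()
for depth in weight:
    data.add(depth)
y = y - y[8]
y = n > weight
n = n + data
y = y - n[y]

y = y - y[8]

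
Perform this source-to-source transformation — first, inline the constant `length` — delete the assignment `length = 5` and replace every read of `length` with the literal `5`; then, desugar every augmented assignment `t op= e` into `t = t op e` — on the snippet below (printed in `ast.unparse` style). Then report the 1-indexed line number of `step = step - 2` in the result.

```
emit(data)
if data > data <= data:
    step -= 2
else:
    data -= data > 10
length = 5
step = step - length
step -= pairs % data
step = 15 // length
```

Transformed code:
emit(data)
if data > data <= data:
    step = step - 2
else:
    data = data - (data > 10)
step = step - 5
step = step - pairs % data
step = 15 // 5

3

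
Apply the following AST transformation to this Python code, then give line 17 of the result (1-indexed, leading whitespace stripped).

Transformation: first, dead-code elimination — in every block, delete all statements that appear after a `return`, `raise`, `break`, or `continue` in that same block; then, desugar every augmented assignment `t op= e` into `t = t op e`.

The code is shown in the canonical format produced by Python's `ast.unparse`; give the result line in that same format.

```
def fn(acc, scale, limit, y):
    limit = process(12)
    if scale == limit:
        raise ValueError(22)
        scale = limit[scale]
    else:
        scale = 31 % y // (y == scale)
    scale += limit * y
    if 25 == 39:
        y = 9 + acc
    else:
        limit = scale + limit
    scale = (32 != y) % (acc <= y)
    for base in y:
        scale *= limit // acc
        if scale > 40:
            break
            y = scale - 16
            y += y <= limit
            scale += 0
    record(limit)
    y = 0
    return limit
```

Transformed code:
def fn(acc, scale, limit, y):
    limit = process(12)
    if scale == limit:
        raise ValueError(22)
    else:
        scale = 31 % y // (y == scale)
    scale = scale + limit * y
    if 25 == 39:
        y = 9 + acc
    else:
        limit = scale + limit
    scale = (32 != y) % (acc <= y)
    for base in y:
        scale = scale * (limit // acc)
        if scale > 40:
            break
    record(limit)
    y = 0
    return limit

record(limit)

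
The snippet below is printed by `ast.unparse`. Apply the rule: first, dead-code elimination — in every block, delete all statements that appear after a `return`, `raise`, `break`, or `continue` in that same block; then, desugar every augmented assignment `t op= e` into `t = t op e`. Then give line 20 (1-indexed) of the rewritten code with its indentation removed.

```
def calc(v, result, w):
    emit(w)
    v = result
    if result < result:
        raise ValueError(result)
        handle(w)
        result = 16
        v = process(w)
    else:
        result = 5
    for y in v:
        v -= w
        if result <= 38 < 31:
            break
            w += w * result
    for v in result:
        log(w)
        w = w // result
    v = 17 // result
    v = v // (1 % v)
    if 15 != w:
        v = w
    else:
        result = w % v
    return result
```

result = w % v

Transformed code:
def calc(v, result, w):
    emit(w)
    v = result
    if result < result:
        raise ValueError(result)
    else:
        result = 5
    for y in v:
        v = v - w
        if result <= 38 < 31:
            break
    for v in result:
        log(w)
        w = w // result
    v = 17 // result
    v = v // (1 % v)
    if 15 != w:
        v = w
    else:
        result = w % v
    return result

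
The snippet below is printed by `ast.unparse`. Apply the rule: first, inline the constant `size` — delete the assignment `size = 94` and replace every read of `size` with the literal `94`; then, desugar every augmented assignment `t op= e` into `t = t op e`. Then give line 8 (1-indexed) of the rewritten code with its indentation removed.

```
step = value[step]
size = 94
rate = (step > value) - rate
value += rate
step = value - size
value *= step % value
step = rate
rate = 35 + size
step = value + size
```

Transformed code:
step = value[step]
rate = (step > value) - rate
value = value + rate
step = value - 94
value = value * (step % value)
step = rate
rate = 35 + 94
step = value + 94

step = value + 94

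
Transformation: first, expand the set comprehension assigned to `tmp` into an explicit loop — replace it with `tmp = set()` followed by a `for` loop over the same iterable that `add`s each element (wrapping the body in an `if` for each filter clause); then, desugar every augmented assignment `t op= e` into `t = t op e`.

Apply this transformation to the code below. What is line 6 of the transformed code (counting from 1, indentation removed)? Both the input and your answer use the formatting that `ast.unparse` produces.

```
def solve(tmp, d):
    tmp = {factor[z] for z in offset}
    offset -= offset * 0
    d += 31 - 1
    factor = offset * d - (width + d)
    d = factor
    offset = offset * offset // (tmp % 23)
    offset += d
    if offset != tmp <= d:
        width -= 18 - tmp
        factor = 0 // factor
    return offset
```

d = d + (31 - 1)

Transformed code:
def solve(tmp, d):
    tmp = set()
    for z in offset:
        tmp.add(factor[z])
    offset = offset - offset * 0
    d = d + (31 - 1)
    factor = offset * d - (width + d)
    d = factor
    offset = offset * offset // (tmp % 23)
    offset = offset + d
    if offset != tmp <= d:
        width = width - (18 - tmp)
        factor = 0 // factor
    return offset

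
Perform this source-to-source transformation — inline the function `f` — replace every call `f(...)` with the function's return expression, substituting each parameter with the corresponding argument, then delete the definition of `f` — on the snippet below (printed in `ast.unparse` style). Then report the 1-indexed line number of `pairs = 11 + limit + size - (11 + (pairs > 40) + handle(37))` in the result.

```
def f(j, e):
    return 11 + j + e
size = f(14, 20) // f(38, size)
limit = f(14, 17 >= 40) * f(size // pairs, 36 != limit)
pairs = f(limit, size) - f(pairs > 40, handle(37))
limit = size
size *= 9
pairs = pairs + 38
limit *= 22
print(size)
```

Transformed code:
size = (11 + 14 + 20) // (11 + 38 + size)
limit = (11 + 14 + (17 >= 40)) * (11 + size // pairs + (36 != limit))
pairs = 11 + limit + size - (11 + (pairs > 40) + handle(37))
limit = size
size *= 9
pairs = pairs + 38
limit *= 22
print(size)

3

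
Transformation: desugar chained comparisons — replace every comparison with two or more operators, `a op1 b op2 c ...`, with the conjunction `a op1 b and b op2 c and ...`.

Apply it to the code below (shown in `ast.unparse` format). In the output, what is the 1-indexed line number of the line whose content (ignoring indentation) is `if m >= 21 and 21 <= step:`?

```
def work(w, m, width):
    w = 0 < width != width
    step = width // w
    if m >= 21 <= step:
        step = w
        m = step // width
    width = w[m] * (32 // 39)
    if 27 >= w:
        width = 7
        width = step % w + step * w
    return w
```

Transformed code:
def work(w, m, width):
    w = 0 < width and width != width
    step = width // w
    if m >= 21 and 21 <= step:
        step = w
        m = step // width
    width = w[m] * (32 // 39)
    if 27 >= w:
        width = 7
        width = step % w + step * w
    return w

4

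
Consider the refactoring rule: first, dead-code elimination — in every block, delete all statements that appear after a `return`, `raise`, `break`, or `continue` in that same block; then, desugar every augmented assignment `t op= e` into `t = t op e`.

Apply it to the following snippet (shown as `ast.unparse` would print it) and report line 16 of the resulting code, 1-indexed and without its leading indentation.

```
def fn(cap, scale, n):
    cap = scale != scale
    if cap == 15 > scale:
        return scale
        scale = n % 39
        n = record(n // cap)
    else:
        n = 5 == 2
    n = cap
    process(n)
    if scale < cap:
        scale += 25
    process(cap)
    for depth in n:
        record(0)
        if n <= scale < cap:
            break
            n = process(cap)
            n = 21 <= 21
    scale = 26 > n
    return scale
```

Transformed code:
def fn(cap, scale, n):
    cap = scale != scale
    if cap == 15 > scale:
        return scale
    else:
        n = 5 == 2
    n = cap
    process(n)
    if scale < cap:
        scale = scale + 25
    process(cap)
    for depth in n:
        record(0)
        if n <= scale < cap:
            break
    scale = 26 > n
    return scale

scale = 26 > n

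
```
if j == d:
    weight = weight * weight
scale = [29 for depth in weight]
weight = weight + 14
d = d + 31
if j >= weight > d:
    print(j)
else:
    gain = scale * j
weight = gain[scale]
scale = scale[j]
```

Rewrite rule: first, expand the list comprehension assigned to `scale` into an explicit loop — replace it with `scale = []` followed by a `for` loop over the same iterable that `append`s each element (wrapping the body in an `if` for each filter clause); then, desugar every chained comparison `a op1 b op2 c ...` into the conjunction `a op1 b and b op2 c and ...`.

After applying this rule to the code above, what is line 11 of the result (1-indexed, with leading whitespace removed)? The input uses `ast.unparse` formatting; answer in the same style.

Transformed code:
if j == d:
    weight = weight * weight
scale = []
for depth in weight:
    scale.append(29)
weight = weight + 14
d = d + 31
if j >= weight and weight > d:
    print(j)
else:
    gain = scale * j
weight = gain[scale]
scale = scale[j]

gain = scale * j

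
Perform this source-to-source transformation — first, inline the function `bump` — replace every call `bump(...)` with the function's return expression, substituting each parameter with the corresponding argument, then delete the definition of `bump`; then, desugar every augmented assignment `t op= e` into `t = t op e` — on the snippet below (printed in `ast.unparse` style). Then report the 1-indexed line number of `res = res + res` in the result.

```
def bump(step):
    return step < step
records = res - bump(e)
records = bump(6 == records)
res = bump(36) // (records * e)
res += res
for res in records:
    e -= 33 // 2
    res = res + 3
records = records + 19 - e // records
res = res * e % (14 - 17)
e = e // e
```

4

Transformed code:
records = res - (e < e)
records = (6 == records) < (6 == records)
res = (36 < 36) // (records * e)
res = res + res
for res in records:
    e = e - 33 // 2
    res = res + 3
records = records + 19 - e // records
res = res * e % (14 - 17)
e = e // e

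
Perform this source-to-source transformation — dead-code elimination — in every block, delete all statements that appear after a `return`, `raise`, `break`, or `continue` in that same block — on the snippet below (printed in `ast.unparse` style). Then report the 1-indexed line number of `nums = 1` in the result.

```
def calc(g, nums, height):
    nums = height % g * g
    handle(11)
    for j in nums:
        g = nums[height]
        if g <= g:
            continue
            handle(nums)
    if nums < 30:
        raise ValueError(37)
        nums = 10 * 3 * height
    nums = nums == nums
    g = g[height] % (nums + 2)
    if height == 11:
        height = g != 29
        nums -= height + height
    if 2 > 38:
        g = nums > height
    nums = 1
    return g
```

17

Transformed code:
def calc(g, nums, height):
    nums = height % g * g
    handle(11)
    for j in nums:
        g = nums[height]
        if g <= g:
            continue
    if nums < 30:
        raise ValueError(37)
    nums = nums == nums
    g = g[height] % (nums + 2)
    if height == 11:
        height = g != 29
        nums -= height + height
    if 2 > 38:
        g = nums > height
    nums = 1
    return g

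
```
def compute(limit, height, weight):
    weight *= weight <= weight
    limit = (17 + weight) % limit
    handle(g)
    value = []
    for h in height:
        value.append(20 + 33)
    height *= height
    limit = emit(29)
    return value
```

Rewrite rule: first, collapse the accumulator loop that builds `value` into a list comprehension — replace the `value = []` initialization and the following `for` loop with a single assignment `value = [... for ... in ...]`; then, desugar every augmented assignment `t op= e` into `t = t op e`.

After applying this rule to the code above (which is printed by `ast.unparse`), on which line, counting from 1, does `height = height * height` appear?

6

Transformed code:
def compute(limit, height, weight):
    weight = weight * (weight <= weight)
    limit = (17 + weight) % limit
    handle(g)
    value = [20 + 33 for h in height]
    height = height * height
    limit = emit(29)
    return value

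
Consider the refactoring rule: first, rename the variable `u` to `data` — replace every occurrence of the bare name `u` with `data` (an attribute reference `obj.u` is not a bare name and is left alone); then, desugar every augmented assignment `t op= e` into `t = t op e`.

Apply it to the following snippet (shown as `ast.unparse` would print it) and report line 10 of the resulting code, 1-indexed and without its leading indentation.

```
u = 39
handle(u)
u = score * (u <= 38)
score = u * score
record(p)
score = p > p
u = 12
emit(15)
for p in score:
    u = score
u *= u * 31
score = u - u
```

data = score

Transformed code:
data = 39
handle(data)
data = score * (data <= 38)
score = data * score
record(p)
score = p > p
data = 12
emit(15)
for p in score:
    data = score
data = data * (data * 31)
score = data - data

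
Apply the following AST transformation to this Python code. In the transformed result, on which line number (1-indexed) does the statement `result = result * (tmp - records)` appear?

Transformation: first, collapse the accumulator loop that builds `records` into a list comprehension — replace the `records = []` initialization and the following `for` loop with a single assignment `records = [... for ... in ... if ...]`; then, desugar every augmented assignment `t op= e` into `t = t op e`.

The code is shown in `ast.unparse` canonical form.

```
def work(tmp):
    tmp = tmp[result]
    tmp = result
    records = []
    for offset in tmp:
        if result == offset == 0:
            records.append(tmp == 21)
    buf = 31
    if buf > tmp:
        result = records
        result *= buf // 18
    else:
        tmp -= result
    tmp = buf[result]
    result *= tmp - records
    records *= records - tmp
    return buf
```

Transformed code:
def work(tmp):
    tmp = tmp[result]
    tmp = result
    records = [tmp == 21 for offset in tmp if result == offset == 0]
    buf = 31
    if buf > tmp:
        result = records
        result = result * (buf // 18)
    else:
        tmp = tmp - result
    tmp = buf[result]
    result = result * (tmp - records)
    records = records * (records - tmp)
    return buf

12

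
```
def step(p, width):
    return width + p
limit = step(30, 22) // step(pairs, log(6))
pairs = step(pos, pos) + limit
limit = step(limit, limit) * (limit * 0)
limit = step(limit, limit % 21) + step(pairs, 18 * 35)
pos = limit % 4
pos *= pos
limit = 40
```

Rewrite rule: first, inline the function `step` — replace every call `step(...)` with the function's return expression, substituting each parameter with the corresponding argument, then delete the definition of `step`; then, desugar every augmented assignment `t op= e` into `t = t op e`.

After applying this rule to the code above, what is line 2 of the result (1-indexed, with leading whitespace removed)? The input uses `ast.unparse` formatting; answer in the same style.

pairs = pos + pos + limit

Transformed code:
limit = (22 + 30) // (log(6) + pairs)
pairs = pos + pos + limit
limit = (limit + limit) * (limit * 0)
limit = limit % 21 + limit + (18 * 35 + pairs)
pos = limit % 4
pos = pos * pos
limit = 40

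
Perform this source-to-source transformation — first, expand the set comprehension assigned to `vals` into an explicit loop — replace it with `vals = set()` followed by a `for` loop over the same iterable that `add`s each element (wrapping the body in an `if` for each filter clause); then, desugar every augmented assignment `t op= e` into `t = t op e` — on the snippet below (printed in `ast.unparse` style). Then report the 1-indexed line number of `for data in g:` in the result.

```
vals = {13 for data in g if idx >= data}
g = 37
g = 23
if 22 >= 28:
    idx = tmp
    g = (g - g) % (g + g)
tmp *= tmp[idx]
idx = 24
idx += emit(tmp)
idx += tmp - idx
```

2

Transformed code:
vals = set()
for data in g:
    if idx >= data:
        vals.add(13)
g = 37
g = 23
if 22 >= 28:
    idx = tmp
    g = (g - g) % (g + g)
tmp = tmp * tmp[idx]
idx = 24
idx = idx + emit(tmp)
idx = idx + (tmp - idx)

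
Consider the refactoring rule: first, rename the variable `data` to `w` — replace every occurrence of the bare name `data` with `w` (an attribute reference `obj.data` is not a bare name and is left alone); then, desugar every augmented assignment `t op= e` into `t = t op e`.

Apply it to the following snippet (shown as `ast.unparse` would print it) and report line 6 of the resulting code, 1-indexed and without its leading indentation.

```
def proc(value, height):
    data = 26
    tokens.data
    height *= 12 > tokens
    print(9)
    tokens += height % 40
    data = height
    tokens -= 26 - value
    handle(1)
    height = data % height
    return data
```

Transformed code:
def proc(value, height):
    w = 26
    tokens.data
    height = height * (12 > tokens)
    print(9)
    tokens = tokens + height % 40
    w = height
    tokens = tokens - (26 - value)
    handle(1)
    height = w % height
    return w

tokens = tokens + height % 40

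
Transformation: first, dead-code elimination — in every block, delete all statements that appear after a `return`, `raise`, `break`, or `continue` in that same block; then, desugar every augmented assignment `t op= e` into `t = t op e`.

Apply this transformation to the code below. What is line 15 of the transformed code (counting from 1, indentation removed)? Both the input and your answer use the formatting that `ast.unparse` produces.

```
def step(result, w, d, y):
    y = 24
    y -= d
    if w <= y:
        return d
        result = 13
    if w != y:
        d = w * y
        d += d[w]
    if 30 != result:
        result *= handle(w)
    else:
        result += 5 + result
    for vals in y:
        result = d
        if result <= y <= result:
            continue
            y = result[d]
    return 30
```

if result <= y <= result:

Transformed code:
def step(result, w, d, y):
    y = 24
    y = y - d
    if w <= y:
        return d
    if w != y:
        d = w * y
        d = d + d[w]
    if 30 != result:
        result = result * handle(w)
    else:
        result = result + (5 + result)
    for vals in y:
        result = d
        if result <= y <= result:
            continue
    return 30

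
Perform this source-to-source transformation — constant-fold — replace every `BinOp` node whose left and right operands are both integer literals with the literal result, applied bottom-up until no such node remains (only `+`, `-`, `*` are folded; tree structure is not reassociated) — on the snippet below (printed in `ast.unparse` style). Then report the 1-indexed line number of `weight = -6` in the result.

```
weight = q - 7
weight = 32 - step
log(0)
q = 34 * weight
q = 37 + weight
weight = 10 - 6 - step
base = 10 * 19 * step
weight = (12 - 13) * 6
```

Transformed code:
weight = q - 7
weight = 32 - step
log(0)
q = 34 * weight
q = 37 + weight
weight = 4 - step
base = 190 * step
weight = -6

8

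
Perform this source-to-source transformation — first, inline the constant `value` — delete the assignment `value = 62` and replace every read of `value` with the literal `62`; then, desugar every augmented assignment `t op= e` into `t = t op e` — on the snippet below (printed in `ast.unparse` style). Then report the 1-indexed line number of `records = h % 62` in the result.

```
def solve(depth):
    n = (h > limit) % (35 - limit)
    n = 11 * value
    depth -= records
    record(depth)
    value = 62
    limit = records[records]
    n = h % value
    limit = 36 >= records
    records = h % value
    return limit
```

Transformed code:
def solve(depth):
    n = (h > limit) % (35 - limit)
    n = 11 * 62
    depth = depth - records
    record(depth)
    limit = records[records]
    n = h % 62
    limit = 36 >= records
    records = h % 62
    return limit

9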